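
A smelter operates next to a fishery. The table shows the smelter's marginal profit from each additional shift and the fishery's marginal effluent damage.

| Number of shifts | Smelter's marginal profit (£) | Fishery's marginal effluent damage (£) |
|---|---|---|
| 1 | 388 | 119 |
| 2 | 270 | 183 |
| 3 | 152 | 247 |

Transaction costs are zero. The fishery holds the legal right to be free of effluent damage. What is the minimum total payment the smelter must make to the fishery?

£302

Efficient level: marginal profit ≥ marginal effluent damage through level 2, so k* = 2.
With the fishery holding the right, the smelter must at least compensate total damage at k*: 119 + 183 = 302.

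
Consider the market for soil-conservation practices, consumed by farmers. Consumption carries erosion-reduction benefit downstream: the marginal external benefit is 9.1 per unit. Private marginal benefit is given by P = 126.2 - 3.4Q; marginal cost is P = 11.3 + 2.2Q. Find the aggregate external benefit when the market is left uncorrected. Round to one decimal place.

186.7

Market equilibrium (private): 11.3 + 2.2Q = 126.2 - 3.4Q → Q_m = 20.5179.
Total external benefit = MEB × Q_m = 9.1 × 20.5179 = 186.7129.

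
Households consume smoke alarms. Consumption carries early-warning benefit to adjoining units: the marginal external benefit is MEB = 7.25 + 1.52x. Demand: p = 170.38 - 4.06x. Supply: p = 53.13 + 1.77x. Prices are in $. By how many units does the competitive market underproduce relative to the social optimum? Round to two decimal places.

Market equilibrium (private): 53.13 + 1.77x = 170.38 - 4.06x → x_m = 20.1115.
Social marginal benefit = demand + MEB = 177.63 - 2.54x.
Set SMB = MC: 177.63 - 2.54x = 53.13 + 1.77x → x* = 28.8863.
Gap = |20.1115 − 28.8863| = 8.7748.

8.77 units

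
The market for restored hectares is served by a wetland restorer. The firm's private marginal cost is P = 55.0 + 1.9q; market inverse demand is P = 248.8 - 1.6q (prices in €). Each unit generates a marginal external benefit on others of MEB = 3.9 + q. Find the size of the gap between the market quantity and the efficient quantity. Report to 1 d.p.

23.7 units

Market equilibrium (private): 55.0 + 1.9q = 248.8 - 1.6q → q_m = 55.3714.
Social marginal cost = private MC − MEB = 51.1 + 0.9q.
Set SMC = demand: 51.1 + 0.9q = 248.8 - 1.6q → q* = 79.0800.
Gap = |55.3714 − 79.0800| = 23.7086.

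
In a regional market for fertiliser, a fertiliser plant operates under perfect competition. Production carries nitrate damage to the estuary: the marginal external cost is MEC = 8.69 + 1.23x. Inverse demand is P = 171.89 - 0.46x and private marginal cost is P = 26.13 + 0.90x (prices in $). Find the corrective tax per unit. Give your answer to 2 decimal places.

tax = $73.79 per unit

Social marginal cost = private MC + MEC = 34.82 + 2.13x.
Set SMC = demand: 34.82 + 2.13x = 171.89 - 0.46x → x* = 52.9228.
The Pigouvian tax equals MEC at x*: 8.69 + 1.23×52.9228 = 73.7850.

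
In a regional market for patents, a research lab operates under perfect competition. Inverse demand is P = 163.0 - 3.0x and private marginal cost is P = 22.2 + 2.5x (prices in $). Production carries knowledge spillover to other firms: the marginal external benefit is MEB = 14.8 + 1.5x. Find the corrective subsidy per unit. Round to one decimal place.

Social marginal cost = private MC − MEB = 7.4 + x.
Set SMC = demand: 7.4 + x = 163.0 - 3.0x → x* = 38.9000.
The Pigouvian subsidy equals MEB at x*: 14.8 + 1.5×38.9000 = 73.1500.

subsidy = $73.2 per unit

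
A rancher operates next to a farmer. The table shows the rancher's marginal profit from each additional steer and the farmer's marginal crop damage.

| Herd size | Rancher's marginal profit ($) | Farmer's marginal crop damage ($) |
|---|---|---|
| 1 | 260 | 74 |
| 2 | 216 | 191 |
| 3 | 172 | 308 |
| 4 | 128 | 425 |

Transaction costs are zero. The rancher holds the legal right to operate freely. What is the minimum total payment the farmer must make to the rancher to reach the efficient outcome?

Left alone the rancher would choose level 4 (marginal profit stays positive).
Efficient level: k* = 2 (marginal profit ≥ marginal crop damage through 2).
The farmer must at least cover the rancher's forgone profit from cutting 4→2: 172 + 128 = 300.

$300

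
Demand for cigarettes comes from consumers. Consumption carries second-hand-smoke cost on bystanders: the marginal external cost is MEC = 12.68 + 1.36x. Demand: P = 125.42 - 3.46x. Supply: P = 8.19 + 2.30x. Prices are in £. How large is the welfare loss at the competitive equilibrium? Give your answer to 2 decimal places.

Market equilibrium (private): 8.19 + 2.30x = 125.42 - 3.46x → x_m = 20.3524.
Social marginal benefit = demand − MEC = 112.74 - 4.82x.
Set SMB = MC: 112.74 - 4.82x = 8.19 + 2.30x → x* = 14.6840.
Height of the DWL triangle at x_m is MC(x_m) − SMB(x_m) = MEC(x_m) = 40.3593.
DWL = ½ × 5.6684 × 40.3593 = 114.3863.

DWL = £114.39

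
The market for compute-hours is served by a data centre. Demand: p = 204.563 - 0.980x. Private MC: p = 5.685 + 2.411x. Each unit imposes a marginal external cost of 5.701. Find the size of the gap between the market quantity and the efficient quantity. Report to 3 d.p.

Market equilibrium (private): 5.685 + 2.411x = 204.563 - 0.980x → x_m = 58.6488.
Social marginal cost = private MC + MEC = 11.386 + 2.411x.
Set SMC = demand: 11.386 + 2.411x = 204.563 - 0.980x → x* = 56.9676.
Gap = |58.6488 − 56.9676| = 1.6812.

1.681 units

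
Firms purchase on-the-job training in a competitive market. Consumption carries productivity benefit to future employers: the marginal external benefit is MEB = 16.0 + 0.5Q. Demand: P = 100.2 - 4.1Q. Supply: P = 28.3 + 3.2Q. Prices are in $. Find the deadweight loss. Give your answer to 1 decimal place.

DWL = $32.2

Market equilibrium (private): 28.3 + 3.2Q = 100.2 - 4.1Q → Q_m = 9.8493.
Social marginal benefit = demand + MEB = 116.2 - 3.6Q.
Set SMB = MC: 116.2 - 3.6Q = 28.3 + 3.2Q → Q* = 12.9265.
The loss is the area between SMB and MC from Q* to Q_m; with linear curves that's a triangle of height MEB(Q_m).
DWL = ½ × 3.0772 × 20.9247 = 32.1947.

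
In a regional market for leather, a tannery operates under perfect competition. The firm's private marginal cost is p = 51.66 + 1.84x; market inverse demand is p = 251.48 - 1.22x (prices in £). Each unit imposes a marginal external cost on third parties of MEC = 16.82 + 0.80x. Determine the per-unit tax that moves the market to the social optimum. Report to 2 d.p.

tax = £54.75 per unit

Social marginal cost = private MC + MEC = 68.48 + 2.64x.
Set SMC = demand: 68.48 + 2.64x = 251.48 - 1.22x → x* = 47.4093.
The Pigouvian tax equals MEC at x*: 16.82 + 0.80×47.4093 = 54.7474.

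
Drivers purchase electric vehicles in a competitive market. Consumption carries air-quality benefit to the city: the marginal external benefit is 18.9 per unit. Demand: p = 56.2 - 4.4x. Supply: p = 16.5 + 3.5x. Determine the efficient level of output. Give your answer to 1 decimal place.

Social marginal benefit = demand + MEB = 75.1 - 4.4x.
Set SMB = MC: 75.1 - 4.4x = 16.5 + 3.5x → x* = 7.4177.

x* = 7.4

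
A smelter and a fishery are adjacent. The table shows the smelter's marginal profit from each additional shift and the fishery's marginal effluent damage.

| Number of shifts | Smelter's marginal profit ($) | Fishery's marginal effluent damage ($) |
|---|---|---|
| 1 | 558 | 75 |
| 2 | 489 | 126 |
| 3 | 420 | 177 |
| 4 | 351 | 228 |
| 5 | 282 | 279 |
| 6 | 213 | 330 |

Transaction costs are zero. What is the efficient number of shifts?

5

Bargaining reaches the level where marginal profit last exceeds marginal effluent damage.
That holds through level 5 (282 ≥ 279) but not at 6 (213 < 330).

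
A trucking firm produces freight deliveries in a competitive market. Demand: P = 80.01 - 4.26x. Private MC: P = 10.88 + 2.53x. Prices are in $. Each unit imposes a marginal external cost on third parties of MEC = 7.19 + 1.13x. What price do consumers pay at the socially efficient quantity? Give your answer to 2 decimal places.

Social marginal cost = private MC + MEC = 18.07 + 3.66x.
Set SMC = demand: 18.07 + 3.66x = 80.01 - 4.26x → x* = 7.8207.
Consumer price on the demand curve at x*: 80.01 − 4.26×7.8207 = 46.6938.

P = $46.69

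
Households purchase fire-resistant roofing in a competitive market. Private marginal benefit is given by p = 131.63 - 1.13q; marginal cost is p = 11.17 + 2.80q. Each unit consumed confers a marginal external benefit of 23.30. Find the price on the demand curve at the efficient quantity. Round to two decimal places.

Social marginal benefit = demand + MEB = 154.93 - 1.13q.
Set SMB = MC: 154.93 - 1.13q = 11.17 + 2.80q → q* = 36.5802.
Consumer price on the demand curve at q*: 131.63 − 1.13×36.5802 = 90.2944.

P = 90.29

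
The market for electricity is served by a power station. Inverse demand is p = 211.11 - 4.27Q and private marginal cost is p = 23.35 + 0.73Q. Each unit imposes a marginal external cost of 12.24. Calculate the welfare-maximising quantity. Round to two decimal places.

Social marginal cost = private MC + MEC = 35.59 + 0.73Q.
Set SMC = demand: 35.59 + 0.73Q = 211.11 - 4.27Q → Q* = 35.1040.

Q* = 35.10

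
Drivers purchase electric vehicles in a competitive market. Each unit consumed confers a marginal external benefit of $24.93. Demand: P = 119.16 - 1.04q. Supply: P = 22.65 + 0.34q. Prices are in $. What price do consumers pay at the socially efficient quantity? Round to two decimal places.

Social marginal benefit = demand + MEB = 144.09 - 1.04q.
Set SMB = MC: 144.09 - 1.04q = 22.65 + 0.34q → q* = 88.0000.
Consumer price on the demand curve at q*: 119.16 − 1.04×88.0000 = 27.6400.

P = $27.64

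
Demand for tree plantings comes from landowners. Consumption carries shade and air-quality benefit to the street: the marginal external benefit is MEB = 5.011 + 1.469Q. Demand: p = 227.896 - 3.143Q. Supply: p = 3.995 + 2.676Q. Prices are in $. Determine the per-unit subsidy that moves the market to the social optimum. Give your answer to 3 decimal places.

Social marginal benefit = demand + MEB = 232.907 - 1.674Q.
Set SMB = MC: 232.907 - 1.674Q = 3.995 + 2.676Q → Q* = 52.6234.
The Pigouvian subsidy equals MEB at Q*: 5.011 + 1.469×52.6234 = 82.3148.

subsidy = $82.315 per unit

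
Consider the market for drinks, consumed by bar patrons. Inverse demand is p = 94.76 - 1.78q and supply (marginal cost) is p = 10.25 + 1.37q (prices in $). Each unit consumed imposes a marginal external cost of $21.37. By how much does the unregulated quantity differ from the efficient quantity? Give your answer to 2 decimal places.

6.78 units

Market equilibrium (private): 10.25 + 1.37q = 94.76 - 1.78q → q_m = 26.8286.
Social marginal benefit = demand − MEC = 73.39 - 1.78q.
Set SMB = MC: 73.39 - 1.78q = 10.25 + 1.37q → q* = 20.0444.
Gap = |26.8286 − 20.0444| = 6.7842.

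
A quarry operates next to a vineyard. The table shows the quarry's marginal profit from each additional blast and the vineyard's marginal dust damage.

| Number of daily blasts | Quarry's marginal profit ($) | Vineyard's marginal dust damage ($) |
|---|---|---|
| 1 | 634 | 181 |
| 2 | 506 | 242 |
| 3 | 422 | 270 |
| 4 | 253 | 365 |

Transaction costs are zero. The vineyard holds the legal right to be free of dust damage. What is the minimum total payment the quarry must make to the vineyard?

$693

Efficient level: marginal profit ≥ marginal dust damage through level 3, so k* = 3.
With the vineyard holding the right, the quarry must at least compensate total damage at k*: 181 + 242 + 270 = 693.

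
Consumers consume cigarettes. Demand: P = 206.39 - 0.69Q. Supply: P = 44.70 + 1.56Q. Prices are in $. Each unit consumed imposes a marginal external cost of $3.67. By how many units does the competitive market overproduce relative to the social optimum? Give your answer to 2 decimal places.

Market equilibrium (private): 44.70 + 1.56Q = 206.39 - 0.69Q → Q_m = 71.8622.
Social marginal benefit = demand − MEC = 202.72 - 0.69Q.
Set SMB = MC: 202.72 - 0.69Q = 44.70 + 1.56Q → Q* = 70.2311.
Gap = |71.8622 − 70.2311| = 1.6311.

1.63 units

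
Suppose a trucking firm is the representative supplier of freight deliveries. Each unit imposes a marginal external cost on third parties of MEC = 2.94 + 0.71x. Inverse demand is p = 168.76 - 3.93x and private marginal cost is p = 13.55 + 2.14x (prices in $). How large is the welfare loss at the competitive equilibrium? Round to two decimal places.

DWL = $32.82

Market equilibrium (private): 13.55 + 2.14x = 168.76 - 3.93x → x_m = 25.5700.
Social marginal cost = private MC + MEC = 16.49 + 2.85x.
Set SMC = demand: 16.49 + 2.85x = 168.76 - 3.93x → x* = 22.4587.
Between x* and x_m the wedge SMC − demand runs linearly from 0 to MEC(x_m), so the loss is a triangle.
DWL = ½ × 3.1113 × 21.0947 = 32.8160.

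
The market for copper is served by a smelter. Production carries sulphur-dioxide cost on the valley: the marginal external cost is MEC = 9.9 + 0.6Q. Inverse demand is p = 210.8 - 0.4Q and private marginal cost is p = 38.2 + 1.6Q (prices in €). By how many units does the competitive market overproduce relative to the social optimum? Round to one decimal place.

Market equilibrium (private): 38.2 + 1.6Q = 210.8 - 0.4Q → Q_m = 86.3000.
Social marginal cost = private MC + MEC = 48.1 + 2.2Q.
Set SMC = demand: 48.1 + 2.2Q = 210.8 - 0.4Q → Q* = 62.5769.
Gap = |86.3000 − 62.5769| = 23.7231.

23.7 units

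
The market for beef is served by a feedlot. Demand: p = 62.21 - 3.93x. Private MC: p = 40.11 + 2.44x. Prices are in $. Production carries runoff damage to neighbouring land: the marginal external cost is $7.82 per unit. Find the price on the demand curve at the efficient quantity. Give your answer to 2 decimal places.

Social marginal cost = private MC + MEC = 47.93 + 2.44x.
Set SMC = demand: 47.93 + 2.44x = 62.21 - 3.93x → x* = 2.2418.
Consumer price on the demand curve at x*: 62.21 − 3.93×2.2418 = 53.3997.

P = $53.40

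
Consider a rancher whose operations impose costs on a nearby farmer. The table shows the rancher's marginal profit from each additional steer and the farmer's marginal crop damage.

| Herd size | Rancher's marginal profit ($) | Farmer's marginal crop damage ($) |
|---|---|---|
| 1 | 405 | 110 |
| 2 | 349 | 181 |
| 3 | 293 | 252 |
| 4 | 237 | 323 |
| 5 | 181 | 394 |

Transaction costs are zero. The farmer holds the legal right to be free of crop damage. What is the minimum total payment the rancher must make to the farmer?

$543

Efficient level: marginal profit ≥ marginal crop damage through level 3, so k* = 3.
With the farmer holding the right, the rancher must at least compensate total damage at k*: 110 + 181 + 252 = 543.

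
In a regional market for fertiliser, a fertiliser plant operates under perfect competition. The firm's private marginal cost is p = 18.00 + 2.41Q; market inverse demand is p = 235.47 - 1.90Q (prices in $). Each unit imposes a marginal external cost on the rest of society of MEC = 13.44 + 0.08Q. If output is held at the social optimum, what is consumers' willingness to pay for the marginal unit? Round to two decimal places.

P = $147.17

Social marginal cost = private MC + MEC = 31.44 + 2.49Q.
Set SMC = demand: 31.44 + 2.49Q = 235.47 - 1.90Q → Q* = 46.4761.
Consumer price on the demand curve at Q*: 235.47 − 1.90×46.4761 = 147.1654.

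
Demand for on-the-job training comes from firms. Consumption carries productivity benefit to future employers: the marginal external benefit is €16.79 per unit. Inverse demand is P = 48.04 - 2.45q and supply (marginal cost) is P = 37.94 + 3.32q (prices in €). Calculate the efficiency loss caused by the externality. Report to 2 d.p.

DWL = €24.43

Market equilibrium (private): 37.94 + 3.32q = 48.04 - 2.45q → q_m = 1.7504.
Social marginal benefit = demand + MEB = 64.83 - 2.45q.
Set SMB = MC: 64.83 - 2.45q = 37.94 + 3.32q → q* = 4.6603.
The welfare-loss triangle has base |q_m − q*| and height MEB(q_m) (the vertical gap between SMB and MC is zero at q* and MEB at q_m).
DWL = ½ × 2.9099 × 16.7900 = 24.4286.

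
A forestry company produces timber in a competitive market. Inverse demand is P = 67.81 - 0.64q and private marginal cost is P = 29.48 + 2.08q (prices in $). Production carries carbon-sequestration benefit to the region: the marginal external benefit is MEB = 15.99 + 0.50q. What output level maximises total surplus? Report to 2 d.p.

q* = 24.47

Social marginal cost = private MC − MEB = 13.49 + 1.58q.
Set SMC = demand: 13.49 + 1.58q = 67.81 - 0.64q → q* = 24.4685.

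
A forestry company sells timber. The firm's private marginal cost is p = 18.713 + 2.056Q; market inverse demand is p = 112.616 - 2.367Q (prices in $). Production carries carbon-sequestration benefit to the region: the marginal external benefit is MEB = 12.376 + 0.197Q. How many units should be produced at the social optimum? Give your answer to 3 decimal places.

Q* = 25.149

Social marginal cost = private MC − MEB = 6.337 + 1.859Q.
Set SMC = demand: 6.337 + 1.859Q = 112.616 - 2.367Q → Q* = 25.1488.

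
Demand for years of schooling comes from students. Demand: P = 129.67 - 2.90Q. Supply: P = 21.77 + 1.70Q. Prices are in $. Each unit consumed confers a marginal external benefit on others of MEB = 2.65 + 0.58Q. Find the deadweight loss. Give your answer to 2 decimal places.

DWL = $32.86

Market equilibrium (private): 21.77 + 1.70Q = 129.67 - 2.90Q → Q_m = 23.4565.
Social marginal benefit = demand + MEB = 132.32 - 2.32Q.
Set SMB = MC: 132.32 - 2.32Q = 21.77 + 1.70Q → Q* = 27.5000.
The welfare-loss triangle has base |Q_m − Q*| and height MEB(Q_m) (the vertical gap between SMB and MC is zero at Q* and MEB at Q_m).
DWL = ½ × 4.0435 × 16.2548 = 32.8631.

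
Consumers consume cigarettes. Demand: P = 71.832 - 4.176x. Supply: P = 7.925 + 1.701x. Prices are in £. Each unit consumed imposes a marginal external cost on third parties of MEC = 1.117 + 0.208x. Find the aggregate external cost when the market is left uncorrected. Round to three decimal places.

£24.444

Market equilibrium (private): 7.925 + 1.701x = 71.832 - 4.176x → x_m = 10.8741.
Total external cost = ∫₀^{x_m} (1.117 + 0.208x) dx = 1.117×10.8741 + ½×0.208×10.8741² = 24.4440.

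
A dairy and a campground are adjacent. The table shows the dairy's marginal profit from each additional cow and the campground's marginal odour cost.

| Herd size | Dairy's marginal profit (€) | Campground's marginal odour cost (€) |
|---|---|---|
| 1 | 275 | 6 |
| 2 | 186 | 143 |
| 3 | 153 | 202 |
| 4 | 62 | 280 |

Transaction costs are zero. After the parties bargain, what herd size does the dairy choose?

Bargaining reaches the level where marginal profit last exceeds marginal odour cost.
That holds through level 2 (186 ≥ 143) but not at 3 (153 < 202).

2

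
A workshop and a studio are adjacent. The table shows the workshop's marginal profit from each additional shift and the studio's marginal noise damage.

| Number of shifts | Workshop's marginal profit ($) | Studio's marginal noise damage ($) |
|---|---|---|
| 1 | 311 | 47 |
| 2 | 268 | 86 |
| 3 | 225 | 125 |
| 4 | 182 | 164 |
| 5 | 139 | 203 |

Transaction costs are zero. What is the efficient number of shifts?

4

Bargaining reaches the level where marginal profit last exceeds marginal noise damage.
That holds through level 4 (182 ≥ 164) but not at 5 (139 < 203).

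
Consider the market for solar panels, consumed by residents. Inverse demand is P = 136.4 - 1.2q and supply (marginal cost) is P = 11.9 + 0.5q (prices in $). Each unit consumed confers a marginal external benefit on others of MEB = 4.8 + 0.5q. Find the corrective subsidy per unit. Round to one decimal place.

subsidy = $58.7 per unit

Social marginal benefit = demand + MEB = 141.2 - 0.7q.
Set SMB = MC: 141.2 - 0.7q = 11.9 + 0.5q → q* = 107.7500.
The Pigouvian subsidy equals MEB at q*: 4.8 + 0.5×107.7500 = 58.6750.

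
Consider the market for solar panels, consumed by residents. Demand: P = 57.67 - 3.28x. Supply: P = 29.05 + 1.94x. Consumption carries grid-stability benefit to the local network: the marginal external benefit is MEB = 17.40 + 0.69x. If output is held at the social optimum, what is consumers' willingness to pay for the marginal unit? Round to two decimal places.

P = 24.35

Social marginal benefit = demand + MEB = 75.07 - 2.59x.
Set SMB = MC: 75.07 - 2.59x = 29.05 + 1.94x → x* = 10.1589.
Consumer price on the demand curve at x*: 57.67 − 3.28×10.1589 = 24.3488.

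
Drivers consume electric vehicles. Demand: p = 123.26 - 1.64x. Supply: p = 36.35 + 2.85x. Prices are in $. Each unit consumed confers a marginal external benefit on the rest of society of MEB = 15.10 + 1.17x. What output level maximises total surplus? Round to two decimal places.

Social marginal benefit = demand + MEB = 138.36 - 0.47x.
Set SMB = MC: 138.36 - 0.47x = 36.35 + 2.85x → x* = 30.7259.

x* = 30.73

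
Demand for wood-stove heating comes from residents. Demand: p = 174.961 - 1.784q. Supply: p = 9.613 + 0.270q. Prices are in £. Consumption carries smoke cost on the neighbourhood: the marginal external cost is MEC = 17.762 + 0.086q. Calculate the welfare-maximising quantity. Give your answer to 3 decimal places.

q* = 68.965

Social marginal benefit = demand − MEC = 157.199 - 1.870q.
Set SMB = MC: 157.199 - 1.870q = 9.613 + 0.270q → q* = 68.9654.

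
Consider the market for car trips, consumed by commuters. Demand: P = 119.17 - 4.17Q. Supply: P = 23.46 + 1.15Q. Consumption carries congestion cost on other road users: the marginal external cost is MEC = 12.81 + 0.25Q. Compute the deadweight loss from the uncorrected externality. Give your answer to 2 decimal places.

Market equilibrium (private): 23.46 + 1.15Q = 119.17 - 4.17Q → Q_m = 17.9906.
Social marginal benefit = demand − MEC = 106.36 - 4.42Q.
Set SMB = MC: 106.36 - 4.42Q = 23.46 + 1.15Q → Q* = 14.8833.
The welfare-loss triangle has base |Q_m − Q*| and height MEC(Q_m) (the vertical gap between SMB and MC is zero at Q* and MEC at Q_m).
DWL = ½ × 3.1073 × 17.3077 = 26.8901.

DWL = 26.89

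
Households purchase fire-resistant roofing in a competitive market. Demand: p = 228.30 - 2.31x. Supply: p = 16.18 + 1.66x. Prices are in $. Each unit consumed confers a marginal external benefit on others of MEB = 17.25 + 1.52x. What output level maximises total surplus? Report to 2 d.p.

x* = 93.62

Social marginal benefit = demand + MEB = 245.55 - 0.79x.
Set SMB = MC: 245.55 - 0.79x = 16.18 + 1.66x → x* = 93.6204.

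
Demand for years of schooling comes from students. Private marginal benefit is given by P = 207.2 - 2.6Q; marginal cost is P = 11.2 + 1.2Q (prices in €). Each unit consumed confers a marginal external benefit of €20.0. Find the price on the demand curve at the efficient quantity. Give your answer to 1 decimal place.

P = €59.4

Social marginal benefit = demand + MEB = 227.2 - 2.6Q.
Set SMB = MC: 227.2 - 2.6Q = 11.2 + 1.2Q → Q* = 56.8421.
Consumer price on the demand curve at Q*: 207.2 − 2.6×56.8421 = 59.4105.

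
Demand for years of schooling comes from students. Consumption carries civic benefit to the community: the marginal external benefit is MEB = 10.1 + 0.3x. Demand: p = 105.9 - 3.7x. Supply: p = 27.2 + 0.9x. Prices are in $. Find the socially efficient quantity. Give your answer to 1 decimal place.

x* = 20.7

Social marginal benefit = demand + MEB = 116.0 - 3.4x.
Set SMB = MC: 116.0 - 3.4x = 27.2 + 0.9x → x* = 20.6512.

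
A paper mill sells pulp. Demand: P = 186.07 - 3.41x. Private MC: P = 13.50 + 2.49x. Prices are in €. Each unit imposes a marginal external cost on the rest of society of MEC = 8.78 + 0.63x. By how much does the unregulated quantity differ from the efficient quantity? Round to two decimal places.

Market equilibrium (private): 13.50 + 2.49x = 186.07 - 3.41x → x_m = 29.2492.
Social marginal cost = private MC + MEC = 22.28 + 3.12x.
Set SMC = demand: 22.28 + 3.12x = 186.07 - 3.41x → x* = 25.0827.
Gap = |29.2492 − 25.0827| = 4.1665.

4.17 units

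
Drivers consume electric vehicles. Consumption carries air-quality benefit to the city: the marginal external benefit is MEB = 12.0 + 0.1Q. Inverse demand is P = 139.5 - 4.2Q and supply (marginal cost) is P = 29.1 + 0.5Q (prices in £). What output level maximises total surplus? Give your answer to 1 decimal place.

Q* = 26.6

Social marginal benefit = demand + MEB = 151.5 - 4.1Q.
Set SMB = MC: 151.5 - 4.1Q = 29.1 + 0.5Q → Q* = 26.6087.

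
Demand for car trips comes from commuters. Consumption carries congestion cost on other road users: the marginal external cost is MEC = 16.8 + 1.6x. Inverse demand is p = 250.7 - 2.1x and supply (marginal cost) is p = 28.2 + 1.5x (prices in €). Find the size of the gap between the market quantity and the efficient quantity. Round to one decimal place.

22.2 units

Market equilibrium (private): 28.2 + 1.5x = 250.7 - 2.1x → x_m = 61.8056.
Social marginal benefit = demand − MEC = 233.9 - 3.7x.
Set SMB = MC: 233.9 - 3.7x = 28.2 + 1.5x → x* = 39.5577.
Gap = |61.8056 − 39.5577| = 22.2479.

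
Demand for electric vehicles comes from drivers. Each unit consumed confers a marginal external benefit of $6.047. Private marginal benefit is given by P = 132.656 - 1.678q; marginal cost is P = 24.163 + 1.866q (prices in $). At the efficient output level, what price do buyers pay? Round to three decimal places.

P = $78.424

Social marginal benefit = demand + MEB = 138.703 - 1.678q.
Set SMB = MC: 138.703 - 1.678q = 24.163 + 1.866q → q* = 32.3194.
Consumer price on the demand curve at q*: 132.656 − 1.678×32.3194 = 78.4240.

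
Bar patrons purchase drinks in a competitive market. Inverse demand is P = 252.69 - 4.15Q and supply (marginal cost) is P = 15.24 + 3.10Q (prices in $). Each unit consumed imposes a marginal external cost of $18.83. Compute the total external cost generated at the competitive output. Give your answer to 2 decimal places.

$616.71

Market equilibrium (private): 15.24 + 3.10Q = 252.69 - 4.15Q → Q_m = 32.7517.
Total external cost = MEC × Q_m = 18.83 × 32.7517 = 616.7145.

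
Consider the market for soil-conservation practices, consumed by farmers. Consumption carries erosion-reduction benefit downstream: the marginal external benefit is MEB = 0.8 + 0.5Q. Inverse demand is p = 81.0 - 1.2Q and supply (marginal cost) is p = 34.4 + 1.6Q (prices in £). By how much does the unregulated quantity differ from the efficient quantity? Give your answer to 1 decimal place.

4.0 units

Market equilibrium (private): 34.4 + 1.6Q = 81.0 - 1.2Q → Q_m = 16.6429.
Social marginal benefit = demand + MEB = 81.8 - 0.7Q.
Set SMB = MC: 81.8 - 0.7Q = 34.4 + 1.6Q → Q* = 20.6087.
Gap = |16.6429 − 20.6087| = 3.9658.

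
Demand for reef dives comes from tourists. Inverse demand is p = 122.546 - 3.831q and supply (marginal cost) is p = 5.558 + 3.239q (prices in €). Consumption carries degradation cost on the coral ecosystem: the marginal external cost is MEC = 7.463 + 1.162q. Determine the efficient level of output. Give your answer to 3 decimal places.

Social marginal benefit = demand − MEC = 115.083 - 4.993q.
Set SMB = MC: 115.083 - 4.993q = 5.558 + 3.239q → q* = 13.3048.

q* = 13.305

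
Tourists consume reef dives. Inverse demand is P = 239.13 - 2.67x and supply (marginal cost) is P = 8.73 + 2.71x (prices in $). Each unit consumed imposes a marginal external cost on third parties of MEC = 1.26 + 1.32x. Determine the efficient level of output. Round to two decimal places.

x* = 34.20

Social marginal benefit = demand − MEC = 237.87 - 3.99x.
Set SMB = MC: 237.87 - 3.99x = 8.73 + 2.71x → x* = 34.2000.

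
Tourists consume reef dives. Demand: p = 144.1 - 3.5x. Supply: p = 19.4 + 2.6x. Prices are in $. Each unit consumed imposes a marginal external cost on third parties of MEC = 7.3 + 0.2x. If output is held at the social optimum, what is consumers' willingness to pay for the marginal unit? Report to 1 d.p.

Social marginal benefit = demand − MEC = 136.8 - 3.7x.
Set SMB = MC: 136.8 - 3.7x = 19.4 + 2.6x → x* = 18.6349.
Consumer price on the demand curve at x*: 144.1 − 3.5×18.6349 = 78.8779.

P = $78.9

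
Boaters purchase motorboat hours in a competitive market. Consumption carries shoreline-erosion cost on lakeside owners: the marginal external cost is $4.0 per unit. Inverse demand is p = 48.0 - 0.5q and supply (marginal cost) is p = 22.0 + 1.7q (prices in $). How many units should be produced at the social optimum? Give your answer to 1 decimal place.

q* = 10.0

Social marginal benefit = demand − MEC = 44.0 - 0.5q.
Set SMB = MC: 44.0 - 0.5q = 22.0 + 1.7q → q* = 10.0000.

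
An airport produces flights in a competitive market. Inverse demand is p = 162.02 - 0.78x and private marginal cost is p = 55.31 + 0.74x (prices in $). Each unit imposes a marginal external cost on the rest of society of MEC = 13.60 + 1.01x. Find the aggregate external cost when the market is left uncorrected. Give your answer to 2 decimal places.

$3443.71

Market equilibrium (private): 55.31 + 0.74x = 162.02 - 0.78x → x_m = 70.2039.
Total external cost = ∫₀^{x_m} (13.60 + 1.01x) dx = 13.60×70.2039 + ½×1.01×70.2039² = 3443.7098.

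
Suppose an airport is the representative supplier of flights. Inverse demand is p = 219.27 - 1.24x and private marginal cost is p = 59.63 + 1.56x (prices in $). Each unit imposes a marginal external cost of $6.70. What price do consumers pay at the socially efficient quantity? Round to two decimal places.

Social marginal cost = private MC + MEC = 66.33 + 1.56x.
Set SMC = demand: 66.33 + 1.56x = 219.27 - 1.24x → x* = 54.6214.
Consumer price on the demand curve at x*: 219.27 − 1.24×54.6214 = 151.5395.

P = $151.54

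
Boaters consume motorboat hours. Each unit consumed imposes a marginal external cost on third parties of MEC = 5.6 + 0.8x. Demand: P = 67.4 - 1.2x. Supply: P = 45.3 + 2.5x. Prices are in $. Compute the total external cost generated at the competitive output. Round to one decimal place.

Market equilibrium (private): 45.3 + 2.5x = 67.4 - 1.2x → x_m = 5.9730.
Total external cost = ∫₀^{x_m} (5.6 + 0.8x) dx = 5.6×5.9730 + ½×0.8×5.9730² = 47.7195.

$47.7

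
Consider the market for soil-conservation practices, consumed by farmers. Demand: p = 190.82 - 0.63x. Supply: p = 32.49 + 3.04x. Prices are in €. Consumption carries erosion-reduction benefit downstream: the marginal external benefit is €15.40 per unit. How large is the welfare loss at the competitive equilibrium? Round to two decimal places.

DWL = €32.31

Market equilibrium (private): 32.49 + 3.04x = 190.82 - 0.63x → x_m = 43.1417.
Social marginal benefit = demand + MEB = 206.22 - 0.63x.
Set SMB = MC: 206.22 - 0.63x = 32.49 + 3.04x → x* = 47.3379.
Between x* and x_m the wedge SMB − MC runs linearly from 0 to MEB(x_m), so the loss is a triangle.
DWL = ½ × 4.1962 × 15.4000 = 32.3107.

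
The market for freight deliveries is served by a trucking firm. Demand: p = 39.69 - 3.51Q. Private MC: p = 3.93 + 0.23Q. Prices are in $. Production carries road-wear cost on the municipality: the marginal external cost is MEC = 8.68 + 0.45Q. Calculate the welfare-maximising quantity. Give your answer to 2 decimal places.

Social marginal cost = private MC + MEC = 12.61 + 0.68Q.
Set SMC = demand: 12.61 + 0.68Q = 39.69 - 3.51Q → Q* = 6.4630.

Q* = 6.46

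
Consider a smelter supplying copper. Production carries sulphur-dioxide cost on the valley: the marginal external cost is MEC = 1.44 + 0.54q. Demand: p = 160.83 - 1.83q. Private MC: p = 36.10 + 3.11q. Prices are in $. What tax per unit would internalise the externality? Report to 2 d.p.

Social marginal cost = private MC + MEC = 37.54 + 3.65q.
Set SMC = demand: 37.54 + 3.65q = 160.83 - 1.83q → q* = 22.4982.
The Pigouvian tax equals MEC at q*: 1.44 + 0.54×22.4982 = 13.5890.

tax = $13.59 per unit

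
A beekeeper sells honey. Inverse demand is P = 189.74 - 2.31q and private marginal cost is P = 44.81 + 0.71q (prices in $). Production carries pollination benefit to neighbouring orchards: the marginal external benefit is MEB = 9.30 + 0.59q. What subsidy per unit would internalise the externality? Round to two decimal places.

Social marginal cost = private MC − MEB = 35.51 + 0.12q.
Set SMC = demand: 35.51 + 0.12q = 189.74 - 2.31q → q* = 63.4691.
The Pigouvian subsidy equals MEB at q*: 9.30 + 0.59×63.4691 = 46.7468.

subsidy = $46.75 per unit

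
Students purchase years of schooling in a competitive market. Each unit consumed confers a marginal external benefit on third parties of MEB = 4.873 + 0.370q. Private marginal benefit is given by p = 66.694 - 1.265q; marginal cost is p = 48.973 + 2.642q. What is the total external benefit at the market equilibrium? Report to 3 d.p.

Market equilibrium (private): 48.973 + 2.642q = 66.694 - 1.265q → q_m = 4.5357.
Total external benefit = ∫₀^{q_m} (4.873 + 0.370q) dq = 4.873×4.5357 + ½×0.370×4.5357² = 25.9084.

25.908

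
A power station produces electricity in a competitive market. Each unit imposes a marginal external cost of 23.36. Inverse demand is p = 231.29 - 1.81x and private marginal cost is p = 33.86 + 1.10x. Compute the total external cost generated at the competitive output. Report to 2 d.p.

1584.87

Market equilibrium (private): 33.86 + 1.10x = 231.29 - 1.81x → x_m = 67.8454.
Total external cost = MEC × x_m = 23.36 × 67.8454 = 1584.8685.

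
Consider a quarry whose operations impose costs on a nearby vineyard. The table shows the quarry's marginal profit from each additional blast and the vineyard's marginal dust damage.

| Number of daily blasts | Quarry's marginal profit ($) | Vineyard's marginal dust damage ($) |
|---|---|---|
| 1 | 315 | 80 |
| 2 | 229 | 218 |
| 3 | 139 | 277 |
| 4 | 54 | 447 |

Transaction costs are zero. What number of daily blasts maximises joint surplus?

2

Bargaining reaches the level where marginal profit last exceeds marginal dust damage.
That holds through level 2 (229 ≥ 218) but not at 3 (139 < 277).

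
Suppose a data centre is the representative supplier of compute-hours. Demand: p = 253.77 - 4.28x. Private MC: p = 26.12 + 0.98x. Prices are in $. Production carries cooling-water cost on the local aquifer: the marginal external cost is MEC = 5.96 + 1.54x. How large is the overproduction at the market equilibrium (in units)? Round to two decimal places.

10.68 units

Market equilibrium (private): 26.12 + 0.98x = 253.77 - 4.28x → x_m = 43.2795.
Social marginal cost = private MC + MEC = 32.08 + 2.52x.
Set SMC = demand: 32.08 + 2.52x = 253.77 - 4.28x → x* = 32.6015.
Gap = |43.2795 − 32.6015| = 10.6780.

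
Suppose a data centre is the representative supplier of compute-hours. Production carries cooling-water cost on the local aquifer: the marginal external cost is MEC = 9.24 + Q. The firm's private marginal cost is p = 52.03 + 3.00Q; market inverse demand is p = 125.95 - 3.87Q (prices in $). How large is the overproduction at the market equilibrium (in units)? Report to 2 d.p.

Market equilibrium (private): 52.03 + 3.00Q = 125.95 - 3.87Q → Q_m = 10.7598.
Social marginal cost = private MC + MEC = 61.27 + 4.00Q.
Set SMC = demand: 61.27 + 4.00Q = 125.95 - 3.87Q → Q* = 8.2186.
Gap = |10.7598 − 8.2186| = 2.5412.

2.54 units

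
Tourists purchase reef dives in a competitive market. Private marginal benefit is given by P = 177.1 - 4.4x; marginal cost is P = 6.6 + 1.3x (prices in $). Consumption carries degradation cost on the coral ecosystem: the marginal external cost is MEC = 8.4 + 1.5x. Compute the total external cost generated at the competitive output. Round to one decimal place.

$922.3

Market equilibrium (private): 6.6 + 1.3x = 177.1 - 4.4x → x_m = 29.9123.
Total external cost = ∫₀^{x_m} (8.4 + 1.5x) dx = 8.4×29.9123 + ½×1.5×29.9123² = 922.3226.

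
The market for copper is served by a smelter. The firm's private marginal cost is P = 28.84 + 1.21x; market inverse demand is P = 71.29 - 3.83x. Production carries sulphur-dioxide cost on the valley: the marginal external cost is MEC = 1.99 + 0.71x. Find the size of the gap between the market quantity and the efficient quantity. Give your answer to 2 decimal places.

Market equilibrium (private): 28.84 + 1.21x = 71.29 - 3.83x → x_m = 8.4226.
Social marginal cost = private MC + MEC = 30.83 + 1.92x.
Set SMC = demand: 30.83 + 1.92x = 71.29 - 3.83x → x* = 7.0365.
Gap = |8.4226 − 7.0365| = 1.3861.

1.39 units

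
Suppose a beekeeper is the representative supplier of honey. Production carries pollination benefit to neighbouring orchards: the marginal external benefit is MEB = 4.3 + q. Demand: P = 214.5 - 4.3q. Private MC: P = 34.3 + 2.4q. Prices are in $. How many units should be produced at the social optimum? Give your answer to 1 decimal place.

Social marginal cost = private MC − MEB = 30.0 + 1.4q.
Set SMC = demand: 30.0 + 1.4q = 214.5 - 4.3q → q* = 32.3684.

q* = 32.4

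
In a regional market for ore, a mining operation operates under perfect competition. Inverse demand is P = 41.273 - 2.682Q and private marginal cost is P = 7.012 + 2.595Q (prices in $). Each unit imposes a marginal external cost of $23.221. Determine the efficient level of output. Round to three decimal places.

Social marginal cost = private MC + MEC = 30.233 + 2.595Q.
Set SMC = demand: 30.233 + 2.595Q = 41.273 - 2.682Q → Q* = 2.0921.

Q* = 2.092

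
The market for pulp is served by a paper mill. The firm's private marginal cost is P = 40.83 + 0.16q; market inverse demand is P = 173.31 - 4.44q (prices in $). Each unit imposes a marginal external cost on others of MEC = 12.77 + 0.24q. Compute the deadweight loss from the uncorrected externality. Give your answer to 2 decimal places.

Market equilibrium (private): 40.83 + 0.16q = 173.31 - 4.44q → q_m = 28.8000.
Social marginal cost = private MC + MEC = 53.60 + 0.40q.
Set SMC = demand: 53.60 + 0.40q = 173.31 - 4.44q → q* = 24.7335.
The welfare-loss triangle has base |q_m − q*| and height MEC(q_m) (the vertical gap between SMC and demand is zero at q* and MEC at q_m).
DWL = ½ × 4.0665 × 19.6820 = 40.0184.

DWL = $40.02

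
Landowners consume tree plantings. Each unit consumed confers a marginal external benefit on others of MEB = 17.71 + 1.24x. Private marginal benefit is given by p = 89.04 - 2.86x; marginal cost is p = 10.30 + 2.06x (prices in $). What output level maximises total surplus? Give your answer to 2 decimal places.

Social marginal benefit = demand + MEB = 106.75 - 1.62x.
Set SMB = MC: 106.75 - 1.62x = 10.30 + 2.06x → x* = 26.2092.

x* = 26.21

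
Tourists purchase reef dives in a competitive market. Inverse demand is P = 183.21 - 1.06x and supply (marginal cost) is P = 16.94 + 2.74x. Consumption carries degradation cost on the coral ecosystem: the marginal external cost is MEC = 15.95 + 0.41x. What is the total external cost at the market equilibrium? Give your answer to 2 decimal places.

Market equilibrium (private): 16.94 + 2.74x = 183.21 - 1.06x → x_m = 43.7553.
Total external cost = ∫₀^{x_m} (15.95 + 0.41x) dx = 15.95×43.7553 + ½×0.41×43.7553² = 1090.3749.

1090.37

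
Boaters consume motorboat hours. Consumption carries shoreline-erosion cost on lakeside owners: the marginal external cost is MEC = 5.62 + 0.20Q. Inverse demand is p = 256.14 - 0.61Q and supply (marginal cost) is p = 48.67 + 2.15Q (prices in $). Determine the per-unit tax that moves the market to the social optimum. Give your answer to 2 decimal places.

Social marginal benefit = demand − MEC = 250.52 - 0.81Q.
Set SMB = MC: 250.52 - 0.81Q = 48.67 + 2.15Q → Q* = 68.1926.
The Pigouvian tax equals MEC at Q*: 5.62 + 0.20×68.1926 = 19.2585.

tax = $19.26 per unit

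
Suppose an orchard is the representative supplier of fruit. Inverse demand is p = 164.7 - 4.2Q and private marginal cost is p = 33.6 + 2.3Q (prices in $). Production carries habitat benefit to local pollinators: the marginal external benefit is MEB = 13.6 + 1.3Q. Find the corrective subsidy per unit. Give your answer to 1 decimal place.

subsidy = $49.8 per unit

Social marginal cost = private MC − MEB = 20.0 + Q.
Set SMC = demand: 20.0 + Q = 164.7 - 4.2Q → Q* = 27.8269.
The Pigouvian subsidy equals MEB at Q*: 13.6 + 1.3×27.8269 = 49.7750.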